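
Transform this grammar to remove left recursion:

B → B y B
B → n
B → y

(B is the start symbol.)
B is directly left-recursive. The standard transformation for
  A → A α₁ | ... | A α_m | β₁ | ... | β_n
is
  A  → β₁ A' | ... | β_n A'
  A' → α₁ A' | ... | α_m A' | ε

B → n becomes B → n B'
B → y becomes B → y B'
B → B y B becomes B' → y B B'
Add B' → ε

Resulting grammar:
B → n B'
B → y B'
B' → y B B'
B' → ε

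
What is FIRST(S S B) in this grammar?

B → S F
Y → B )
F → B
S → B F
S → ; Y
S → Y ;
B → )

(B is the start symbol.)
FIRST sets of the non-terminals involved (from the grammar, by fixed-point iteration):
  FIRST(S) = { ')', ';' }

To compute FIRST(S S B), process the symbols left to right:
Symbol S is a non-terminal. Add FIRST(S) \ {ε} = { ')', ';' }
S is not nullable (ε ∉ FIRST(S)), so stop here.
FIRST(S S B) = { ')', ';' }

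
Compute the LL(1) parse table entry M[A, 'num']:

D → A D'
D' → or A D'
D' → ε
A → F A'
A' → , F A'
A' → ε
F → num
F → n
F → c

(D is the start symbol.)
A → F A'

To find M[A, 'num'], we find productions for A where 'num' is in the predict set (PREDICT(N → α) = (FIRST(α) \ {ε}) ∪ (FOLLOW(N) if α ⇒* ε)).

Relevant sets:
  FIRST(F) = { 'c', 'n', 'num' }

A → F A': PREDICT = { 'c', 'n', 'num' }
  'num' is in predict set, so this production goes in M[A, 'num']

M[A, 'num'] = A → F A'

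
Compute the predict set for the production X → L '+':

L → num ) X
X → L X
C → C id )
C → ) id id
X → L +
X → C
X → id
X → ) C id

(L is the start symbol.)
{ 'num' }

PREDICT(X → L '+') = (FIRST(RHS) \ {ε}) ∪ (FOLLOW(X) if ε ∈ FIRST(RHS), i.e. RHS ⇒* ε)
FIRST(L) = { 'num' }
FIRST(L '+') = { 'num' }
ε ∉ FIRST(L '+'), so FOLLOW(X) is not added.
PREDICT(X → L '+') = { 'num' }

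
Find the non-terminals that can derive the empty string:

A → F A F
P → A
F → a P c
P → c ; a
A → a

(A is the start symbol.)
There are no ε-productions, so no non-terminal can derive ε.
No non-terminals are nullable.

Answer: None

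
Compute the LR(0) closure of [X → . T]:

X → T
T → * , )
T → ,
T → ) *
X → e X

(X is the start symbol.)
Start with: [X → . T]
  [X → . T] has the dot before T: add [T → . * , )], [T → . ,], [T → . ) *]
No further items can be added.

CLOSURE = { [T → . ) *], [T → . * , )], [T → . ,], [X → . T] }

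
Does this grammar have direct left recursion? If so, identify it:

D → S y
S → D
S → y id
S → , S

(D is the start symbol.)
Direct left recursion occurs when N → N α for some non-terminal N (the right-hand side begins with the left-hand side itself).

D → S y: starts with S
S → D: starts with D
S → y id: starts with y
S → , S: starts with ','

No direct left recursion found.

Answer: No direct left recursion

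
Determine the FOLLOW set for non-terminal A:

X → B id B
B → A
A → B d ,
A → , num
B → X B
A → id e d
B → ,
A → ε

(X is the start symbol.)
In B → A: A is at the end, add FOLLOW(B)

The FOLLOW sets referred to above (computed the same way, to a fixed point):
  FOLLOW(B) = { $, ',', 'd', 'id' }

Taking the union: FOLLOW(A) = { $, ',', 'd', 'id' }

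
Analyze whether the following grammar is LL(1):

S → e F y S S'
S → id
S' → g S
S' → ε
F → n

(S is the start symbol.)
A grammar is LL(1) if for each non-terminal N with multiple productions, the predict sets of those productions are pairwise disjoint, where PREDICT(N → α) = (FIRST(α) \ {ε}) ∪ (FOLLOW(N) if α ⇒* ε).

Relevant sets:
  FOLLOW(S') = { $, 'g' }

For S:
  PREDICT(S → e F y S S') = { 'e' }
  PREDICT(S → id) = { 'id' }
For S':
  PREDICT(S' → g S) = { 'g' }
  PREDICT(S' → ε) = { $, 'g' }
F has a single production, so nothing to check there.

Conflict found: Predict set conflict for S': { 'g' }
The grammar is NOT LL(1).

Answer: No. Predict set conflict for S': { 'g' }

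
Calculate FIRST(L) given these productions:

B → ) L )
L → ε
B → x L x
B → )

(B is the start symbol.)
{ ε }

To compute FIRST(L), examine every production with L on the left-hand side, reading each right-hand side left to right until a non-nullable symbol is reached.

From L → ε:
  - ε-production, so ε ∈ FIRST(L)

Collecting: FIRST(L) = { ε }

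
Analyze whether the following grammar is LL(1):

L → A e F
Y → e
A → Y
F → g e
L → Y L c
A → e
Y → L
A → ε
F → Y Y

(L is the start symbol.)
Relevant sets:
  FIRST(A) = { 'e', ε }
  FIRST(Y) = { 'e' }
  FIRST(L) = { 'e' }
  FOLLOW(A) = { 'e' }

For L:
  PREDICT(L → A e F) = { 'e' }
  PREDICT(L → Y L c) = { 'e' }
For Y:
  PREDICT(Y → e) = { 'e' }
  PREDICT(Y → L) = { 'e' }
For A:
  PREDICT(A → Y) = { 'e' }
  PREDICT(A → e) = { 'e' }
  PREDICT(A → ε) = { 'e' }
For F:
  PREDICT(F → g e) = { 'g' }
  PREDICT(F → Y Y) = { 'e' }

Conflict found: Predict set conflict for L: { 'e' }
The grammar is NOT LL(1).

Answer: No. Predict set conflict for L: { 'e' }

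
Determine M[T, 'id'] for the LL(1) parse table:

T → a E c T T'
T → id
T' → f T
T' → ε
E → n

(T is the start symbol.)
To find M[T, 'id'], we find productions for T where 'id' is in the predict set (PREDICT(N → α) = (FIRST(α) \ {ε}) ∪ (FOLLOW(N) if α ⇒* ε)).

T → a E c T T': PREDICT = { 'a' }
T → id: PREDICT = { 'id' }
  'id' is in predict set, so this production goes in M[T, 'id']

M[T, 'id'] = T → id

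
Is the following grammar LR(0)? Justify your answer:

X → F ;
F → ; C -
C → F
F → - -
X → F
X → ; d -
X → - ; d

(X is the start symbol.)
No. Shift-reduce conflict between [X → F .] and [X → F . ;]

Augment with X' → X and build the canonical LR(0) collection (I0 = CLOSURE({[X' → . X]}), then GOTO on every symbol after a dot until no new states appear). It has 16 states:
  I0: { [F → . - -], [F → . ; C -], [X → . - ; d], [X → . ; d -], [X → . F ;], [X → . F], [X' → . X] }  — shift
  I1: { [F → - . -], [X → - . ; d] }  — shift
  I2: { [C → . F], [F → . - -], [F → . ; C -], [F → ; . C -], [X → ; . d -] }  — shift
  I3: { [X → F . ;], [X → F .] }  — shift, reduce
  I4: { [X' → X .] }  — accept
  I5: { [X → F ; .] }  — reduce
  I6: { [F → - . -] }  — shift
  I7: { [C → . F], [F → . - -], [F → . ; C -], [F → ; . C -] }  — shift
  I8: { [F → ; C . -] }  — shift
  I9: { [C → F .] }  — reduce
  I10: { [X → ; d . -] }  — shift
  I11: { [X → ; d - .] }  — reduce
  I12: { [F → ; C - .] }  — reduce
  I13: { [F → - - .] }  — reduce
  I14: { [X → - ; . d] }  — shift
  I15: { [X → - ; d .] }  — reduce

Conflict in state I3:
  Shift-reduce conflict between [X → F .] and [X → F . ;]
So the grammar is NOT LR(0).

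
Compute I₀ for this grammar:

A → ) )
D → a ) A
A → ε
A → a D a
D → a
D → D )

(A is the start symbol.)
First, augment the grammar with A' → A
I₀ = CLOSURE({ [A' → . A] }):
  [A' → . A] has the dot before A: add [A → . ) )], [A → .], [A → . a D a]
No further items can be added.

I₀ = { [A → . ) )], [A → . a D a], [A → .], [A' → . A] }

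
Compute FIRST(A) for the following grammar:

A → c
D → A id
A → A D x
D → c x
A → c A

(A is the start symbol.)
To compute FIRST(A), examine every production with A on the left-hand side, reading each right-hand side left to right until a non-nullable symbol is reached.

From A → c:
  - c is a terminal: add 'c' and stop
From A → A D x:
  - A is the symbol being defined: contributes nothing new
    A is not nullable, so stop
From A → c A:
  - c is a terminal: add 'c' and stop

Collecting: FIRST(A) = { 'c' }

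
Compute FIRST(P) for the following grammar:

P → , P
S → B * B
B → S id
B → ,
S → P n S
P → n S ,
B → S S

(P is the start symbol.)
From P → , P:
  - ',' is a terminal: add ',' and stop
From P → n S ,:
  - n is a terminal: add 'n' and stop

Collecting: FIRST(P) = { ',', 'n' }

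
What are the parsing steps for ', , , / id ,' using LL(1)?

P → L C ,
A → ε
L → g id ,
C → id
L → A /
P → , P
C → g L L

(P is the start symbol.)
LL(1) parsing maintains a stack (initially the start symbol over $) and the input. At each step: if the stack top is a terminal, match it against the current input token; if it is a non-terminal N, replace it with the RHS of M[N, lookahead] (the unique production whose predict set contains the lookahead).

Stack is shown with the top on the left.

Stack      Input           Action
---------------------------------
P $        , , , / id , $  output P → , P
, P $      , , , / id , $  match ','
P $        , , / id , $    output P → , P
, P $      , , / id , $    match ','
P $        , / id , $      output P → , P
, P $      , / id , $      match ','
P $        / id , $        output P → L C ,
L C , $    / id , $        output L → A /
A / C , $  / id , $        output A → ε
/ C , $    / id , $        match '/'
C , $      id , $          output C → id
id , $     id , $          match 'id'
, $        , $             match ','
$          $               accept

The string is accepted.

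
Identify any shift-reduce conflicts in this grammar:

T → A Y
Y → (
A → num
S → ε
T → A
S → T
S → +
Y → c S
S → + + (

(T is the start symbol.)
Yes — I1: [T → A .] vs [Y → . (]; I6: [S → .] vs [A → . num]; I7: [S → + .] vs [S → + . + (]

A shift-reduce conflict occurs when an LR(0) state has both:
  - a complete (reduce) item [A → α .] (dot at the end), and
  - a shift item [B → β . c γ] (dot before a terminal).

Augment with T' → T and build the canonical LR(0) collection (I0 = CLOSURE({[T' → . T]}), then GOTO on every symbol after a dot until no new states appear). It has 12 states:
  I0: { [A → . num], [T → . A Y], [T → . A], [T' → . T] }  — shift
  I1: { [T → A . Y], [T → A .], [Y → . (], [Y → . c S] }  — shift, reduce
  I2: { [T' → T .] }  — accept
  I3: { [A → num .] }  — reduce
  I4: { [Y → ( .] }  — reduce
  I5: { [T → A Y .] }  — reduce
  I6: { [A → . num], [S → . + + (], [S → . +], [S → . T], [S → .], [T → . A Y], [T → . A], [Y → c . S] }  — shift, reduce
  I7: { [S → + . + (], [S → + .] }  — shift, reduce
  I8: { [Y → c S .] }  — reduce
  I9: { [S → T .] }  — reduce
  I10: { [S → + + . (] }  — shift
  I11: { [S → + + ( .] }  — reduce

I1 contains reduce item [T → A .] and shift items [Y → . (], [Y → . c S] — shift-reduce conflict.
I6 contains reduce item [S → .] and shift items [A → . num], [S → . +], [S → . + + (] — shift-reduce conflict.
I7 contains reduce item [S → + .] and shift item [S → + . + (] — shift-reduce conflict.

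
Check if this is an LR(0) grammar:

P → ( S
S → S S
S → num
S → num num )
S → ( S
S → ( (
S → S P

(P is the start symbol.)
A grammar is LR(0) if no state in the canonical LR(0) collection has:
  - both a shift item (dot before a terminal) and a complete item (shift-reduce conflict), or
  - two or more complete items (reduce-reduce conflict; the accept item [P' → P .] counts as a complete item here).

Augment with P' → P and build the canonical LR(0) collection (I0 = CLOSURE({[P' → . P]}), then GOTO on every symbol after a dot until no new states appear). It has 14 states:
  I0: { [P → . ( S], [P' → . P] }  — shift
  I1: { [P → ( . S], [S → . ( (], [S → . ( S], [S → . S P], [S → . S S], [S → . num num )], [S → . num] }  — shift
  I2: { [P' → P .] }  — accept
  I3: { [S → ( . (], [S → ( . S], [S → . ( (], [S → . ( S], [S → . S P], [S → . S S], [S → . num num )], [S → . num] }  — shift
  I4: { [P → ( S .], [P → . ( S], [S → . ( (], [S → . ( S], [S → . S P], [S → . S S], [S → . num num )], [S → . num], [S → S . P], [S → S . S] }  — shift, reduce
  I5: { [S → num . num )], [S → num .] }  — shift, reduce
  I6: { [S → num num . )] }  — shift
  I7: { [S → num num ) .] }  — reduce
  I8: { [P → ( . S], [S → ( . (], [S → ( . S], [S → . ( (], [S → . ( S], [S → . S P], [S → . S S], [S → . num num )], [S → . num] }  — shift
  I9: { [S → S P .] }  — reduce
  I10: { [P → . ( S], [S → . ( (], [S → . ( S], [S → . S P], [S → . S S], [S → . num num )], [S → . num], [S → S . P], [S → S . S], [S → S S .] }  — shift, reduce
  I11: { [S → ( ( .], [S → ( . (], [S → ( . S], [S → . ( (], [S → . ( S], [S → . S P], [S → . S S], [S → . num num )], [S → . num] }  — shift, reduce
  I12: { [P → ( S .], [P → . ( S], [S → ( S .], [S → . ( (], [S → . ( S], [S → . S P], [S → . S S], [S → . num num )], [S → . num], [S → S . P], [S → S . S] }  — shift, 2 reduces
  I13: { [P → . ( S], [S → ( S .], [S → . ( (], [S → . ( S], [S → . S P], [S → . S S], [S → . num num )], [S → . num], [S → S . P], [S → S . S] }  — shift, reduce

Conflict in state I4:
  Shift-reduce conflict between [P → ( S .] and [P → . ( S]
So the grammar is NOT LR(0).

Answer: No. Shift-reduce conflict between [P → ( S .] and [P → . ( S]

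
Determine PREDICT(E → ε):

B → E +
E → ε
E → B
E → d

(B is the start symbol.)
PREDICT(E → ε) = (FIRST(RHS) \ {ε}) ∪ (FOLLOW(E) if ε ∈ FIRST(RHS), i.e. RHS ⇒* ε)
The right-hand side is ε (FIRST(ε) = { ε }), so the predict set is FOLLOW(E) = { '+' }
PREDICT(E → ε) = { '+' }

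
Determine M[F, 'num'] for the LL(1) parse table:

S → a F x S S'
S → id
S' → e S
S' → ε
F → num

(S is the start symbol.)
To find M[F, 'num'], we find productions for F where 'num' is in the predict set (PREDICT(N → α) = (FIRST(α) \ {ε}) ∪ (FOLLOW(N) if α ⇒* ε)).

F → num: PREDICT = { 'num' }
  'num' is in predict set, so this production goes in M[F, 'num']

M[F, 'num'] = F → num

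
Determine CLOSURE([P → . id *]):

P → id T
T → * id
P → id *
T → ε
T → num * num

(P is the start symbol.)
{ [P → . id *] }

To compute CLOSURE, for each item [A → α.Bβ] where B is a non-terminal, add [B → .γ] for all productions B → γ; repeat for the newly added items until nothing changes.

Start with: [P → . id *]
The dot precedes the terminal id, so nothing is added.

CLOSURE = { [P → . id *] }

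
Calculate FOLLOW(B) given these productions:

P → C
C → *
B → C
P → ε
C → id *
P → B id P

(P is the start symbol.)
In P → B id P: B is followed by id P, add FIRST(id P) \ {ε} = { 'id' }

Taking the union: FOLLOW(B) = { 'id' }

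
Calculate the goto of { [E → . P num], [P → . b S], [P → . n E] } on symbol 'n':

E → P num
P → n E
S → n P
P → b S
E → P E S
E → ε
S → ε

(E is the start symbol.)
{ [E → . P E S], [E → . P num], [E → .], [P → . b S], [P → . n E], [P → n . E] }

GOTO(I, 'n') = CLOSURE({ [A → αX.β] : [A → α.Xβ] ∈ I, X = 'n' })

Items with dot before 'n', with the dot advanced:
  [P → . n E] → [P → n . E]
Closure of the advanced items:
  [P → n . E] has the dot before E: add [E → . P num], [E → . P E S], [E → .]
  [E → . P num] has the dot before P: add [P → . n E], [P → . b S]

GOTO = { [E → . P E S], [E → . P num], [E → .], [P → . b S], [P → . n E], [P → n . E] }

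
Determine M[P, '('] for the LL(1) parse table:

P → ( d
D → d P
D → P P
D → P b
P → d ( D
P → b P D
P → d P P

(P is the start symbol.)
P → ( d

To find M[P, '('], we find productions for P where '(' is in the predict set (PREDICT(N → α) = (FIRST(α) \ {ε}) ∪ (FOLLOW(N) if α ⇒* ε)).

P → ( d: PREDICT = { '(' }
  '(' is in predict set, so this production goes in M[P, '(']
P → d ( D: PREDICT = { 'd' }
P → b P D: PREDICT = { 'b' }
P → d P P: PREDICT = { 'd' }

M[P, '('] = P → ( d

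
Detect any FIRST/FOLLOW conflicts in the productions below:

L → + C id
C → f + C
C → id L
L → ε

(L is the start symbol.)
A FIRST/FOLLOW conflict occurs when a non-terminal N has a nullable alternative N → β (β ⇒* ε) and another alternative N → α with FIRST(α) ∩ FOLLOW(N) ≠ ∅: on such a lookahead the parser cannot decide between expanding α and letting N vanish via β.

Nullable non-terminals: L.

L: nullable alternative(s) L → ε; FOLLOW(L) = { $, 'id' }
  L → + C id: FIRST \ {ε} = { '+' } — disjoint from FOLLOW(L)
  L → ε: FIRST \ {ε} = { } — this is the only nullable alternative, skip

C has no nullable alternative, so no FIRST/FOLLOW check is needed there.

No FIRST/FOLLOW conflicts found.

Answer: No FIRST/FOLLOW conflicts.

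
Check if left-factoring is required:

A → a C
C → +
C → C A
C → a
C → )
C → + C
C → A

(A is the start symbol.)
Yes, C has productions with common prefix '+'

Left-factoring is needed when two productions for the same non-terminal
share a common prefix on the right-hand side.

Productions for C:
  C → +
  C → C A
  C → a
  C → )
  C → + C
  C → A

Found common prefix '+' in productions for C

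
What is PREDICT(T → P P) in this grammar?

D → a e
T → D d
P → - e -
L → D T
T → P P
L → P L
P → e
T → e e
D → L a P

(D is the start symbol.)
{ '-', 'e' }

PREDICT(T → P P) = (FIRST(RHS) \ {ε}) ∪ (FOLLOW(T) if ε ∈ FIRST(RHS), i.e. RHS ⇒* ε)
FIRST(P) = { '-', 'e' }
FIRST(P P) = { '-', 'e' }
ε ∉ FIRST(P P), so FOLLOW(T) is not added.
PREDICT(T → P P) = { '-', 'e' }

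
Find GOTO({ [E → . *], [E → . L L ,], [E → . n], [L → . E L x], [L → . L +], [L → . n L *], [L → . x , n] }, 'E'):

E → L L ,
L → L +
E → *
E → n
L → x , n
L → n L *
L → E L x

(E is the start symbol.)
{ [E → . *], [E → . L L ,], [E → . n], [L → . E L x], [L → . L +], [L → . n L *], [L → . x , n], [L → E . L x] }

GOTO(I, 'E') = CLOSURE({ [A → αX.β] : [A → α.Xβ] ∈ I, X = 'E' })

Items with dot before 'E', with the dot advanced:
  [L → . E L x] → [L → E . L x]
Closure of the advanced items:
  [L → E . L x] has the dot before L: add [L → . L +], [L → . x , n], [L → . n L *], [L → . E L x]
  [L → . E L x] has the dot before E: add [E → . L L ,], [E → . *], [E → . n]

GOTO = { [E → . *], [E → . L L ,], [E → . n], [L → . E L x], [L → . L +], [L → . n L *], [L → . x , n], [L → E . L x] }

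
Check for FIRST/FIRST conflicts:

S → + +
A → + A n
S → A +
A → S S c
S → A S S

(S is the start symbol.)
Yes. S → '+' '+' / S → A '+' on { '+' }; S → '+' '+' / S → A S S on { '+' }; S → A '+' / S → A S S on { '+' }; A → '+' A n / A → S S c on { '+' }

A FIRST/FIRST conflict occurs when two productions N → α and N → β for the same non-terminal have FIRST(α) ∩ FIRST(β) ≠ ∅ (with ε ∈ FIRST of a nullable right-hand side, so two nullable alternatives also conflict).

FIRST sets of the non-terminals at (or reachable through a nullable prefix from) the front of some alternative:
  FIRST(A) = { '+' }
  FIRST(S) = { '+' }

Productions for S:
  S → + +: FIRST = { '+' }
  S → A +: FIRST = { '+' }
  S → A S S: FIRST = { '+' }
Productions for A:
  A → + A n: FIRST = { '+' }
  A → S S c: FIRST = { '+' }

Conflict for S: S → + + and S → A +
  Overlap: { '+' }
Conflict for S: S → + + and S → A S S
  Overlap: { '+' }
Conflict for S: S → A + and S → A S S
  Overlap: { '+' }
Conflict for A: A → + A n and A → S S c
  Overlap: { '+' }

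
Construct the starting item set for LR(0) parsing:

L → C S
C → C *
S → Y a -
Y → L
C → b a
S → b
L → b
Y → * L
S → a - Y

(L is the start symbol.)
First, augment the grammar with L' → L
I₀ = CLOSURE({ [L' → . L] }):
  [L' → . L] has the dot before L: add [L → . C S], [L → . b]
  [L → . C S] has the dot before C: add [C → . C *], [C → . b a]
No further items can be added.

I₀ = { [C → . C *], [C → . b a], [L → . C S], [L → . b], [L' → . L] }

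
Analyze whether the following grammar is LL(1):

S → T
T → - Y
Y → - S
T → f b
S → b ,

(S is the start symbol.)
Yes, the grammar is LL(1).

Relevant sets:
  FIRST(T) = { '-', 'f' }

For S:
  PREDICT(S → T) = { '-', 'f' }
  PREDICT(S → b ',') = { 'b' }
For T:
  PREDICT(T → '-' Y) = { '-' }
  PREDICT(T → f b) = { 'f' }
Y has a single production, so nothing to check there.

All predict sets are disjoint. The grammar IS LL(1).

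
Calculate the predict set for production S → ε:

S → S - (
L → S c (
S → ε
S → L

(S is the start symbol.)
{ $, '-', 'c' }

PREDICT(S → ε) = (FIRST(RHS) \ {ε}) ∪ (FOLLOW(S) if ε ∈ FIRST(RHS), i.e. RHS ⇒* ε)
The right-hand side is ε (FIRST(ε) = { ε }), so the predict set is FOLLOW(S) = { $, '-', 'c' }
PREDICT(S → ε) = { $, '-', 'c' }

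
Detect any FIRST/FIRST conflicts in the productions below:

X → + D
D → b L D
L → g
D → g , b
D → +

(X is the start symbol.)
No FIRST/FIRST conflicts.

A FIRST/FIRST conflict occurs when two productions N → α and N → β for the same non-terminal have FIRST(α) ∩ FIRST(β) ≠ ∅ (with ε ∈ FIRST of a nullable right-hand side, so two nullable alternatives also conflict).

Productions for D:
  D → b L D: FIRST = { 'b' }
  D → g , b: FIRST = { 'g' }
  D → +: FIRST = { '+' }
X, L have only one production, so no FIRST/FIRST conflict is possible there.

All alternatives of each non-terminal have pairwise disjoint FIRST sets.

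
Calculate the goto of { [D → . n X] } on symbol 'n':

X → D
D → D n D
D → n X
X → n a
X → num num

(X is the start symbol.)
GOTO(I, 'n') = CLOSURE({ [A → αX.β] : [A → α.Xβ] ∈ I, X = 'n' })

Items with dot before 'n', with the dot advanced:
  [D → . n X] → [D → n . X]
Closure of the advanced items:
  [D → n . X] has the dot before X: add [X → . D], [X → . n a], [X → . num num]
  [X → . D] has the dot before D: add [D → . D n D], [D → . n X]

GOTO = { [D → . D n D], [D → . n X], [D → n . X], [X → . D], [X → . n a], [X → . num num] }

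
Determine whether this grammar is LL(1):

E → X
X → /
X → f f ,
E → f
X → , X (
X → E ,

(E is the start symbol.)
No. Predict set conflict for E: { 'f' }

Relevant sets:
  FIRST(X) = { ',', '/', 'f' }
  FIRST(E) = { ',', '/', 'f' }

For E:
  PREDICT(E → X) = { ',', '/', 'f' }
  PREDICT(E → f) = { 'f' }
For X:
  PREDICT(X → '/') = { '/' }
  PREDICT(X → f f ',') = { 'f' }
  PREDICT(X → ',' X '(') = { ',' }
  PREDICT(X → E ',') = { ',', '/', 'f' }

Conflict found: Predict set conflict for E: { 'f' }
The grammar is NOT LL(1).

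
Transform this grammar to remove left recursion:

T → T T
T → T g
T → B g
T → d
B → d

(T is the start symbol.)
T → B g T'
T → d T'
T' → T T'
T' → g T'
T' → ε
B → d

T is directly left-recursive. The standard transformation for
  A → A α₁ | ... | A α_m | β₁ | ... | β_n
is
  A  → β₁ A' | ... | β_n A'
  A' → α₁ A' | ... | α_m A' | ε

T → B g becomes T → B g T'
T → d becomes T → d T'
T → T T becomes T' → T T'
T → T g becomes T' → g T'
Add T' → ε

Productions for other non-terminals are unchanged:
  B → d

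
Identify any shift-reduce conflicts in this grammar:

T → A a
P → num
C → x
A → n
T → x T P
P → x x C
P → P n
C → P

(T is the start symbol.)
Yes — I6: [T → x T P .] vs [P → P . n]; I11: [C → P .] vs [P → P . n]; I12: [C → x .] vs [P → x . x C]

Augment with T' → T and build the canonical LR(0) collection (I0 = CLOSURE({[T' → . T]}), then GOTO on every symbol after a dot until no new states appear). It has 15 states:
  I0: { [A → . n], [T → . A a], [T → . x T P], [T' → . T] }  — shift
  I1: { [T → A . a] }  — shift
  I2: { [T' → T .] }  — accept
  I3: { [A → n .] }  — reduce
  I4: { [A → . n], [T → . A a], [T → . x T P], [T → x . T P] }  — shift
  I5: { [P → . P n], [P → . num], [P → . x x C], [T → x T . P] }  — shift
  I6: { [P → P . n], [T → x T P .] }  — shift, reduce
  I7: { [P → num .] }  — reduce
  I8: { [P → x . x C] }  — shift
  I9: { [C → . P], [C → . x], [P → . P n], [P → . num], [P → . x x C], [P → x x . C] }  — shift
  I10: { [P → x x C .] }  — reduce
  I11: { [C → P .], [P → P . n] }  — shift, reduce
  I12: { [C → x .], [P → x . x C] }  — shift, reduce
  I13: { [P → P n .] }  — reduce
  I14: { [T → A a .] }  — reduce

I6 contains reduce item [T → x T P .] and shift item [P → P . n] — shift-reduce conflict.
I11 contains reduce item [C → P .] and shift item [P → P . n] — shift-reduce conflict.
I12 contains reduce item [C → x .] and shift item [P → x . x C] — shift-reduce conflict.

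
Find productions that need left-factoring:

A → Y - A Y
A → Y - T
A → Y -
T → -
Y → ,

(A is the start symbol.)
Yes, A has productions with common prefix 'Y -'

Left-factoring is needed when two productions for the same non-terminal
share a common prefix on the right-hand side.

Productions for A:
  A → Y - A Y
  A → Y - T
  A → Y -

Found common prefix 'Y -' in productions for A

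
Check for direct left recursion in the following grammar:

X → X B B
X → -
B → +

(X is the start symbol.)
Yes, X is left-recursive

Direct left recursion occurs when N → N α for some non-terminal N (the right-hand side begins with the left-hand side itself).

X → X B B: LEFT RECURSIVE (starts with X)
X → -: starts with '-'
B → +: starts with '+'

The grammar has direct left recursion on: X.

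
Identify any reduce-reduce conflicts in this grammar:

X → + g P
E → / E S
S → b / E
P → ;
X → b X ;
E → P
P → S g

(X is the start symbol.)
No reduce-reduce conflicts

A reduce-reduce conflict occurs when an LR(0) state has two complete items [A → α .] and [B → β .] — both call for a reduction, and with no lookahead the parser cannot choose between them.

Augment with X' → X and build the canonical LR(0) collection (I0 = CLOSURE({[X' → . X]}), then GOTO on every symbol after a dot until no new states appear). It has 18 states:
  I0: { [X → . + g P], [X → . b X ;], [X' → . X] }  — shift
  I1: { [X → + . g P] }  — shift
  I2: { [X' → X .] }  — accept
  I3: { [X → . + g P], [X → . b X ;], [X → b . X ;] }  — shift
  I4: { [X → b X . ;] }  — shift
  I5: { [X → b X ; .] }  — reduce
  I6: { [P → . ;], [P → . S g], [S → . b / E], [X → + g . P] }  — shift
  I7: { [P → ; .] }  — reduce
  I8: { [X → + g P .] }  — reduce
  I9: { [P → S . g] }  — shift
  I10: { [S → b . / E] }  — shift
  I11: { [E → . / E S], [E → . P], [P → . ;], [P → . S g], [S → . b / E], [S → b / . E] }  — shift
  I12: { [E → . / E S], [E → . P], [E → / . E S], [P → . ;], [P → . S g], [S → . b / E] }  — shift
  I13: { [S → b / E .] }  — reduce
  I14: { [E → P .] }  — reduce
  I15: { [E → / E . S], [S → . b / E] }  — shift
  I16: { [E → / E S .] }  — reduce
  I17: { [P → S g .] }  — reduce

No state contains more than one complete item.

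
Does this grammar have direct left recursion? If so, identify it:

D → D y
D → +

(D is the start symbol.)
Direct left recursion occurs when N → N α for some non-terminal N (the right-hand side begins with the left-hand side itself).

D → D y: LEFT RECURSIVE (starts with D)
D → +: starts with '+'

The grammar has direct left recursion on: D.

Answer: Yes, D is left-recursive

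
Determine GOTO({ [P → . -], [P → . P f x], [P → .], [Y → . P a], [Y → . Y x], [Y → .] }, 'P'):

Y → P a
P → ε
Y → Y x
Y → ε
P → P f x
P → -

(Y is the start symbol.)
{ [P → P . f x], [Y → P . a] }

GOTO(I, 'P') = CLOSURE({ [A → αX.β] : [A → α.Xβ] ∈ I, X = 'P' })

Items with dot before 'P', with the dot advanced:
  [P → . P f x] → [P → P . f x]
  [Y → . P a] → [Y → P . a]
Closure adds nothing (no advanced item has the dot before a non-terminal).

GOTO = { [P → P . f x], [Y → P . a] }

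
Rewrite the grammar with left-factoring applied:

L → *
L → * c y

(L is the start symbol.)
Left-factoring transforms A → αβ₁ | αβ₂ into A → αA' and A' → β₁ | β₂
(α is the longest common prefix among the alternatives). Repeat until
no nonterminal has two alternatives with a common prefix.

Round 1: L has alternatives sharing prefix '*'. Introduce L': L → * L'
  Add: L' → ε
  Add: L' → c y

No remaining common prefixes — done.

Resulting grammar:
L → * L'
L' → ε
L' → c y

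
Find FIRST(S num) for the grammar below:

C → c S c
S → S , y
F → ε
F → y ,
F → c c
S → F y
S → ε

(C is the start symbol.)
{ ',', 'c', 'num', 'y' }

FIRST sets of the non-terminals involved (from the grammar, by fixed-point iteration):
  FIRST(S) = { ',', 'c', 'y', ε }

To compute FIRST(S num), process the symbols left to right:
Symbol S is a non-terminal. Add FIRST(S) \ {ε} = { ',', 'c', 'y' }
S is nullable (ε ∈ FIRST(S)), continue to the next symbol.
Symbol num is a terminal. Add 'num' and stop.
FIRST(S num) = { ',', 'c', 'num', 'y' }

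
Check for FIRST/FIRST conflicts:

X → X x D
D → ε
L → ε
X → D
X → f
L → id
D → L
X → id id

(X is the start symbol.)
Yes. X → X x D / X → D on { 'id' }; X → X x D / X → f on { 'f' }; X → X x D / X → id id on { 'id' }; X → D / X → id id on { 'id' }; D → ε / D → L on { ε }

A FIRST/FIRST conflict occurs when two productions N → α and N → β for the same non-terminal have FIRST(α) ∩ FIRST(β) ≠ ∅ (with ε ∈ FIRST of a nullable right-hand side, so two nullable alternatives also conflict).

FIRST sets of the non-terminals at (or reachable through a nullable prefix from) the front of some alternative:
  FIRST(X) = { 'f', 'id', 'x', ε }
  FIRST(D) = { 'id', ε }
  FIRST(L) = { 'id', ε }

Productions for X:
  X → X x D: FIRST = { 'f', 'id', 'x' }
  X → D: FIRST = { 'id', ε }
  X → f: FIRST = { 'f' }
  X → id id: FIRST = { 'id' }
Productions for D:
  D → ε: FIRST = { ε }
  D → L: FIRST = { 'id', ε }
Productions for L:
  L → ε: FIRST = { ε }
  L → id: FIRST = { 'id' }

Conflict for X: X → X x D and X → D
  Overlap: { 'id' }
Conflict for X: X → X x D and X → f
  Overlap: { 'f' }
Conflict for X: X → X x D and X → id id
  Overlap: { 'id' }
Conflict for X: X → D and X → id id
  Overlap: { 'id' }
Conflict for D: D → ε and D → L
  Overlap: { ε }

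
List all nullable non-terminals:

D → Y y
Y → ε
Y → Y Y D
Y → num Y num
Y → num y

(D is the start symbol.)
{ 'Y' }

ε-productions: Y → ε
So Y is immediately nullable.
No further non-terminal can be added: every production for the remaining non-terminals contains a terminal or a non-nullable non-terminal.
Nullable = { 'Y' }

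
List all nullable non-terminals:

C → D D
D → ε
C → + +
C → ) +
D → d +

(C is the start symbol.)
A non-terminal is nullable if it can derive ε (the empty string): either it has an ε-production, or it has a production whose right-hand side consists entirely of nullable non-terminals.

ε-productions: D → ε
So D is immediately nullable.
C → D D: every symbol on the right is nullable, so C is nullable too.
Every non-terminal is now nullable.
Nullable = { 'C', 'D' }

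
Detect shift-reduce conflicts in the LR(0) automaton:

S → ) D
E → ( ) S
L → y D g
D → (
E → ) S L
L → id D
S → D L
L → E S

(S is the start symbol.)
Augment with S' → S and build the canonical LR(0) collection (I0 = CLOSURE({[S' → . S]}), then GOTO on every symbol after a dot until no new states appear). It has 20 states:
  I0: { [D → . (], [S → . ) D], [S → . D L], [S' → . S] }  — shift
  I1: { [D → ( .] }  — reduce
  I2: { [D → . (], [S → ) . D] }  — shift
  I3: { [E → . ( ) S], [E → . ) S L], [L → . E S], [L → . id D], [L → . y D g], [S → D . L] }  — shift
  I4: { [S' → S .] }  — accept
  I5: { [E → ( . ) S] }  — shift
  I6: { [D → . (], [E → ) . S L], [S → . ) D], [S → . D L] }  — shift
  I7: { [D → . (], [L → E . S], [S → . ) D], [S → . D L] }  — shift
  I8: { [S → D L .] }  — reduce
  I9: { [D → . (], [L → id . D] }  — shift
  I10: { [D → . (], [L → y . D g] }  — shift
  I11: { [L → y D . g] }  — shift
  I12: { [L → y D g .] }  — reduce
  I13: { [L → id D .] }  — reduce
  I14: { [L → E S .] }  — reduce
  I15: { [E → ) S . L], [E → . ( ) S], [E → . ) S L], [L → . E S], [L → . id D], [L → . y D g] }  — shift
  I16: { [E → ) S L .] }  — reduce
  I17: { [D → . (], [E → ( ) . S], [S → . ) D], [S → . D L] }  — shift
  I18: { [E → ( ) S .] }  — reduce
  I19: { [S → ) D .] }  — reduce

No state contains both a complete item and a shift item.

Answer: No shift-reduce conflicts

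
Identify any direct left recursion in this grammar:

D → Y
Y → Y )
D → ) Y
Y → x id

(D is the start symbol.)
Direct left recursion occurs when N → N α for some non-terminal N (the right-hand side begins with the left-hand side itself).

D → Y: starts with Y
Y → Y ): LEFT RECURSIVE (starts with Y)
D → ) Y: starts with ')'
Y → x id: starts with x

The grammar has direct left recursion on: Y.

Answer: Yes, Y is left-recursive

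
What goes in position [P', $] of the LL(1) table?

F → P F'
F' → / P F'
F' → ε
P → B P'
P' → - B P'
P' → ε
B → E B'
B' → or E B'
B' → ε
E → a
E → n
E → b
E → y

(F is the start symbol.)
P' → ε

To find M[P', $], we find productions for P' where $ is in the predict set (PREDICT(N → α) = (FIRST(α) \ {ε}) ∪ (FOLLOW(N) if α ⇒* ε)).

Relevant sets:
  FOLLOW(P') = { $, '/' }

P' → - B P': PREDICT = { '-' }
P' → ε: PREDICT = { $, '/' }
  $ is in predict set, so this production goes in M[P', $]

M[P', $] = P' → ε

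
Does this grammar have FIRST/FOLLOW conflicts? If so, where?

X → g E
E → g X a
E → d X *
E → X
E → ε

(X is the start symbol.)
Nullable non-terminals: E.
FIRST sets used below: FIRST(X) = { 'g' }

E: nullable alternative(s) E → ε; FOLLOW(E) = { $, '*', 'a' }
  E → g X a: FIRST \ {ε} = { 'g' } — disjoint from FOLLOW(E)
  E → d X *: FIRST \ {ε} = { 'd' } — disjoint from FOLLOW(E)
  E → X: FIRST \ {ε} = { 'g' } — disjoint from FOLLOW(E)
  E → ε: FIRST \ {ε} = { } — this is the only nullable alternative, skip

X has no nullable alternative, so no FIRST/FOLLOW check is needed there.

No FIRST/FOLLOW conflicts found.

Answer: No FIRST/FOLLOW conflicts.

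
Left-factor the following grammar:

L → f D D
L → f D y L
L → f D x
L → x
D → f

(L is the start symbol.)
L → f D L'
L' → D
L' → y L
L' → x
L → x
D → f

Left-factoring transforms A → αβ₁ | αβ₂ into A → αA' and A' → β₁ | β₂
(α is the longest common prefix among the alternatives). Repeat until
no nonterminal has two alternatives with a common prefix.

Round 1: L has alternatives sharing prefix 'f D'. Introduce L': L → f D L'
  Add: L' → D
  Add: L' → y L
  Add: L' → x

No remaining common prefixes — done.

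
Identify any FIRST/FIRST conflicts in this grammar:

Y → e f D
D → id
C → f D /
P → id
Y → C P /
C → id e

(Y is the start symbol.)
A FIRST/FIRST conflict occurs when two productions N → α and N → β for the same non-terminal have FIRST(α) ∩ FIRST(β) ≠ ∅ (with ε ∈ FIRST of a nullable right-hand side, so two nullable alternatives also conflict).

FIRST sets of the non-terminals at (or reachable through a nullable prefix from) the front of some alternative:
  FIRST(C) = { 'f', 'id' }

Productions for Y:
  Y → e f D: FIRST = { 'e' }
  Y → C P /: FIRST = { 'f', 'id' }
Productions for C:
  C → f D /: FIRST = { 'f' }
  C → id e: FIRST = { 'id' }
D, P have only one production, so no FIRST/FIRST conflict is possible there.

All alternatives of each non-terminal have pairwise disjoint FIRST sets.

Answer: No FIRST/FIRST conflicts.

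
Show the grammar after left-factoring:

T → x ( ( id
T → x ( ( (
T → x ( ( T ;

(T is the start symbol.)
T → x ( ( T'
T' → id
T' → (
T' → T ;

Left-factoring transforms A → αβ₁ | αβ₂ into A → αA' and A' → β₁ | β₂
(α is the longest common prefix among the alternatives). Repeat until
no nonterminal has two alternatives with a common prefix.

Round 1: T has alternatives sharing prefix 'x ( ('. Introduce T': T → x ( ( T'
  Add: T' → id
  Add: T' → (
  Add: T' → T ;

No remaining common prefixes — done.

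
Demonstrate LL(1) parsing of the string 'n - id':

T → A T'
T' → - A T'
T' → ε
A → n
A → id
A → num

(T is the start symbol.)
LL(1) parsing maintains a stack (initially the start symbol over $) and the input. At each step: if the stack top is a terminal, match it against the current input token; if it is a non-terminal N, replace it with the RHS of M[N, lookahead] (the unique production whose predict set contains the lookahead).

Stack is shown with the top on the left.

Stack     Input     Action
--------------------------
T $       n - id $  output T → A T'
A T' $    n - id $  output A → n
n T' $    n - id $  match 'n'
T' $      - id $    output T' → - A T'
- A T' $  - id $    match '-'
A T' $    id $      output A → id
id T' $   id $      match 'id'
T' $      $         output T' → ε
$         $         accept

The string is accepted.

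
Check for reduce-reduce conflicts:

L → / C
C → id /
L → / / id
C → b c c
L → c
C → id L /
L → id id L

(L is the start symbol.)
No reduce-reduce conflicts

A reduce-reduce conflict occurs when an LR(0) state has two complete items [A → α .] and [B → β .] — both call for a reduction, and with no lookahead the parser cannot choose between them.

Augment with L' → L and build the canonical LR(0) collection (I0 = CLOSURE({[L' → . L]}), then GOTO on every symbol after a dot until no new states appear). It has 17 states:
  I0: { [L → . / / id], [L → . / C], [L → . c], [L → . id id L], [L' → . L] }  — shift
  I1: { [C → . b c c], [C → . id /], [C → . id L /], [L → / . / id], [L → / . C] }  — shift
  I2: { [L' → L .] }  — accept
  I3: { [L → c .] }  — reduce
  I4: { [L → id . id L] }  — shift
  I5: { [L → . / / id], [L → . / C], [L → . c], [L → . id id L], [L → id id . L] }  — shift
  I6: { [L → id id L .] }  — reduce
  I7: { [L → / / . id] }  — shift
  I8: { [L → / C .] }  — reduce
  I9: { [C → b . c c] }  — shift
  I10: { [C → id . /], [C → id . L /], [L → . / / id], [L → . / C], [L → . c], [L → . id id L] }  — shift
  I11: { [C → . b c c], [C → . id /], [C → . id L /], [C → id / .], [L → / . / id], [L → / . C] }  — shift, reduce
  I12: { [C → id L . /] }  — shift
  I13: { [C → id L / .] }  — reduce
  I14: { [C → b c . c] }  — shift
  I15: { [C → b c c .] }  — reduce
  I16: { [L → / / id .] }  — reduce

No state contains more than one complete item.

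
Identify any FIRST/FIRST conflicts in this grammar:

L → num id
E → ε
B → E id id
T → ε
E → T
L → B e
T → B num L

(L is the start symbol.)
FIRST sets of the non-terminals at (or reachable through a nullable prefix from) the front of some alternative:
  FIRST(B) = { 'id' }
  FIRST(T) = { 'id', ε }

Productions for L:
  L → num id: FIRST = { 'num' }
  L → B e: FIRST = { 'id' }
Productions for E:
  E → ε: FIRST = { ε }
  E → T: FIRST = { 'id', ε }
Productions for T:
  T → ε: FIRST = { ε }
  T → B num L: FIRST = { 'id' }
B has only one production, so no FIRST/FIRST conflict is possible there.

Conflict for E: E → ε and E → T
  Overlap: { ε }

Answer: Yes. E → ε / E → T on { ε }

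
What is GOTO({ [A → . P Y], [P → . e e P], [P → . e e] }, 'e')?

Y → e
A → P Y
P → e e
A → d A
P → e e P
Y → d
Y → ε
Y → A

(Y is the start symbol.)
GOTO(I, 'e') = CLOSURE({ [A → αX.β] : [A → α.Xβ] ∈ I, X = 'e' })

Items with dot before 'e', with the dot advanced:
  [P → . e e] → [P → e . e]
  [P → . e e P] → [P → e . e P]
Closure adds nothing (no advanced item has the dot before a non-terminal).

GOTO = { [P → e . e P], [P → e . e] }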